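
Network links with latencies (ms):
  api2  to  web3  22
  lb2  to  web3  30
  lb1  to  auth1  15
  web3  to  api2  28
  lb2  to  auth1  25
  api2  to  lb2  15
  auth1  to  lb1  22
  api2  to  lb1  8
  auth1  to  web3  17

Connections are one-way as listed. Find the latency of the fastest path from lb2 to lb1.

Paths from lb2 to lb1:
lb2-auth1-lb1: 25 + 22 = 47
lb2-web3-api2-lb1: 30 + 28 + 8 = 66
lb2-auth1-web3-api2-lb1: 25 + 17 + 28 + 8 = 78
Shortest: 47 ms.

47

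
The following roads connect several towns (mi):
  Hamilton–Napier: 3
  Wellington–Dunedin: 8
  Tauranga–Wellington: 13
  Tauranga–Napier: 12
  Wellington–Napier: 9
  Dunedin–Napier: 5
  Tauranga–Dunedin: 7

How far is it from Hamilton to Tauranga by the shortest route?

Routes from Hamilton to Tauranga:
Hamilton → Napier → Wellington → Dunedin → Tauranga: 3 + 9 + 8 + 7 = 27
Hamilton → Napier → Dunedin → Tauranga: 3 + 5 + 7 = 15
Hamilton → Napier → Dunedin → Wellington → Tauranga: 3 + 5 + 8 + 13 = 29
Hamilton → Napier → Tauranga: 3 + 12 = 15
Hamilton → Napier → Wellington → Tauranga: 3 + 9 + 13 = 25
Shortest: 15 mi.

15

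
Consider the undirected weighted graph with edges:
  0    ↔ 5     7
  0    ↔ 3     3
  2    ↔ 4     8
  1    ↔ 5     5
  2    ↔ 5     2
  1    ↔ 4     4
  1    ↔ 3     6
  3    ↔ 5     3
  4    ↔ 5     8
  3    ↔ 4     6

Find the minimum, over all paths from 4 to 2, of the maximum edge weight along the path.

Some routes from 4 to 2:
4→3→1→5→2: max(6, 6, 5, 2) = 6
4→1→5→2: max(4, 5, 2) = 5
4→3→5→2: max(6, 3, 2) = 6
Best route has worst link 5.

5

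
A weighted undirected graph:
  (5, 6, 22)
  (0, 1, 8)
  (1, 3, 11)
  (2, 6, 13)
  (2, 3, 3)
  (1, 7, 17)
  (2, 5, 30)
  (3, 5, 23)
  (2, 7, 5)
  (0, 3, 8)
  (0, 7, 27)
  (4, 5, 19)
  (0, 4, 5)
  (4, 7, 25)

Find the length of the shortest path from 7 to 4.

21

A few of the 7→4 routes:
7 -> 2 -> 3 -> 1 -> 0 -> 4: 5 + 3 + 11 + 8 + 5 = 32
7 -> 2 -> 3 -> 0 -> 4: 5 + 3 + 8 + 5 = 21
7 -> 1 -> 0 -> 4: 17 + 8 + 5 = 30
7 -> 4: 25
7 -> 0 -> 4: 27 + 5 = 32
Best route has total 21.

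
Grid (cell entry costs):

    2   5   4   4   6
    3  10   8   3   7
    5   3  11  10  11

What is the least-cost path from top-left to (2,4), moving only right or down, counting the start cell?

36

One optimal route is (0,0) → (0,1) → (0,2) → (0,3) → (1,3) → (1,4) → (2,4).
Its cost is 2 + 5 + 4 + 4 + 3 + 7 + 11 = 36.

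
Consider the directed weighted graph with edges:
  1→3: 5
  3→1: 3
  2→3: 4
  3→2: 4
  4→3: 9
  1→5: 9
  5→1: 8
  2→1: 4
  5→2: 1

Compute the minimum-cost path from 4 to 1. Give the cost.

Routes from 4 to 1:
4→3→2→1: 9 + 4 + 4 = 17
4→3→1: 9 + 3 = 12
Best route has total 12.

12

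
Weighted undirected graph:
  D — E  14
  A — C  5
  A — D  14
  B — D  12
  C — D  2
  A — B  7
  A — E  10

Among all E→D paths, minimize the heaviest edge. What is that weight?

10

Comparing a few candidate routes:
E→D: max(14) = 14
E→A→C→D: max(10, 5, 2) = 10
E→A→B→D: max(10, 7, 12) = 12
Best route has worst link 10.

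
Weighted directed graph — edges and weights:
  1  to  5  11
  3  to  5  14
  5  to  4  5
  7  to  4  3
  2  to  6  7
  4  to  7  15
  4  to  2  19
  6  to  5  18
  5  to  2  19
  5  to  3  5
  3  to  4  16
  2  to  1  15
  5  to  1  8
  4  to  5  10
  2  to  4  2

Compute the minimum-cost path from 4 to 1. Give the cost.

18

Candidate routes:
4 → 2 → 1: 19 + 15 = 34
4 → 5 → 2 → 1: 10 + 19 + 15 = 44
4 → 5 → 1: 10 + 8 = 18
4 → 2 → 6 → 5 → 1: 19 + 7 + 18 + 8 = 52
Best route has total 18.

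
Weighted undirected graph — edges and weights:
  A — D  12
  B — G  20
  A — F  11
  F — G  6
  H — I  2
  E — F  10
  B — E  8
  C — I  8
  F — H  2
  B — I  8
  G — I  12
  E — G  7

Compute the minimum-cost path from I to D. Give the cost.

Comparing a few candidate routes:
I -> B -> E -> G -> F -> A -> D: 8 + 8 + 7 + 6 + 11 + 12 = 52
I -> H -> F -> A -> D: 2 + 2 + 11 + 12 = 27
I -> B -> E -> F -> A -> D: 8 + 8 + 10 + 11 + 12 = 49
I -> G -> F -> A -> D: 12 + 6 + 11 + 12 = 41
The minimum is 27.

27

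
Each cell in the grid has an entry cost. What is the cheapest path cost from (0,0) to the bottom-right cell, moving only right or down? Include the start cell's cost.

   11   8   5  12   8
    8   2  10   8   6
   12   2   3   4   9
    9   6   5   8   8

One optimal route is r0c0 → r0c1 → r1c1 → r2c1 → r2c2 → r2c3 → r3c3 → r3c4.
Its cost is 11 + 8 + 2 + 2 + 3 + 4 + 8 + 8 = 46.
For comparison, the top-then-right route costs 67.

46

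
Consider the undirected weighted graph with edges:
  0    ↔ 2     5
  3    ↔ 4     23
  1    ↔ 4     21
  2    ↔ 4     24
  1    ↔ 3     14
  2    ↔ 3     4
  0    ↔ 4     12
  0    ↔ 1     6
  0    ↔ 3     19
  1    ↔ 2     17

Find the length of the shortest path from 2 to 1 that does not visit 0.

17

A few of the 2→1 routes:
2→1: 17
2→3→4→1: 4 + 23 + 21 = 48
2→3→1: 4 + 14 = 18
2→4→1: 24 + 21 = 45
Shortest: 17.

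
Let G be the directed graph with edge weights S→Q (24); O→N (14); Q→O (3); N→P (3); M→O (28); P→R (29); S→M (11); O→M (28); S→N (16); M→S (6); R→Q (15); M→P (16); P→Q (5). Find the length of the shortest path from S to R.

48

Comparing a few candidate routes:
S → M → P → R: 11 + 16 + 29 = 56
S → Q → O → N → P → R: 24 + 3 + 14 + 3 + 29 = 73
S → N → P → R: 16 + 3 + 29 = 48
S → M → O → N → P → R: 11 + 28 + 14 + 3 + 29 = 85
Shortest: 48.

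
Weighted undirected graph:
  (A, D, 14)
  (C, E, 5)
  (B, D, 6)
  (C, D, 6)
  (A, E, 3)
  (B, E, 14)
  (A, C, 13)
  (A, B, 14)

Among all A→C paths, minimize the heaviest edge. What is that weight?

5

Some routes from A to C:
A -> E -> B -> D -> C: max(3, 14, 6, 6) = 14
A -> C: max(13) = 13
A -> E -> C: max(3, 5) = 5
Best route has worst link 5.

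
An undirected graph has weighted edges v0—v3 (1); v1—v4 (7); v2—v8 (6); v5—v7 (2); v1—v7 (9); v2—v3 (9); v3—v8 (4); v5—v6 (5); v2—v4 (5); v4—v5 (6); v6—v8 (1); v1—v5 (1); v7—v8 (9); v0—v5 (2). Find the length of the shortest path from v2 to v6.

Comparing a few candidate routes:
v2→v8→v6: 6 + 1 = 7
v2→v4→v1→v5→v6: 5 + 7 + 1 + 5 = 18
v2→v4→v5→v6: 5 + 6 + 5 = 16
v2→v3→v8→v6: 9 + 4 + 1 = 14
v2→v3→v0→v5→v6: 9 + 1 + 2 + 5 = 17
v2→v8→v3→v0→v5→v6: 6 + 4 + 1 + 2 + 5 = 18
The minimum is 7.

7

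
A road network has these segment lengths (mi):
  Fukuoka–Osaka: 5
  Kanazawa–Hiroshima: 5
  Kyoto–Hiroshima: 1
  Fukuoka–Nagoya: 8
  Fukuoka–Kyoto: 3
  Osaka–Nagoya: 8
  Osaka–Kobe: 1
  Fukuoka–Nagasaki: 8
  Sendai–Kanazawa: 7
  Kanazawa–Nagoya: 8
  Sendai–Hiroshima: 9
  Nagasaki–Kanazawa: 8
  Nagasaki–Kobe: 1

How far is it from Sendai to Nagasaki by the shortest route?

Comparing a few candidate routes:
Sendai-Hiroshima-Kyoto-Fukuoka-Osaka-Kobe-Nagasaki: 9 + 1 + 3 + 5 + 1 + 1 = 20
Sendai-Hiroshima-Kyoto-Fukuoka-Nagasaki: 9 + 1 + 3 + 8 = 21
Sendai-Hiroshima-Kanazawa-Nagasaki: 9 + 5 + 8 = 22
Sendai-Kanazawa-Nagasaki: 7 + 8 = 15
Shortest: 15 mi.

15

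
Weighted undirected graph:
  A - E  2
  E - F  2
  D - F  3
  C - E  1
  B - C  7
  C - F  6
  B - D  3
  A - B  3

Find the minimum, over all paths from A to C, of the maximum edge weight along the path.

Routes from A to C:
A → B → D → F → E → C: max(3, 3, 3, 2, 1) = 3
A → E → C: max(2, 1) = 2
A → B → D → F → C: max(3, 3, 3, 6) = 6
A → E → F → D → B → C: max(2, 2, 3, 3, 7) = 7
A → E → F → C: max(2, 2, 6) = 6
A → B → C: max(3, 7) = 7
Best route has worst link 2.

2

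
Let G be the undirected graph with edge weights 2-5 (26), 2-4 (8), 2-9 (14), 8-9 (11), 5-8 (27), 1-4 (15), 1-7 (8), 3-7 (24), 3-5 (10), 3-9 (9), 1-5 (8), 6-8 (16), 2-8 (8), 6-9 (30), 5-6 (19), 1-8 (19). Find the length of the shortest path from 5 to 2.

Checking several routes:
5-1-8-2: 8 + 19 + 8 = 35
5-2: 26
5-3-9-2: 10 + 9 + 14 = 33
5-8-2: 27 + 8 = 35
5-1-4-2: 8 + 15 + 8 = 31
Shortest: 26.

26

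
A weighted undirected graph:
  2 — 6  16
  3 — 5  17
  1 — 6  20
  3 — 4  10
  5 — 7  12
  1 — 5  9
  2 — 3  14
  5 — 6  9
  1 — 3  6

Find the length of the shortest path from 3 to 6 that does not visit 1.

26

Paths from 3 to 6 avoiding 1:
3 → 5 → 6: 17 + 9 = 26
3 → 2 → 6: 14 + 16 = 30
Best route has total 26.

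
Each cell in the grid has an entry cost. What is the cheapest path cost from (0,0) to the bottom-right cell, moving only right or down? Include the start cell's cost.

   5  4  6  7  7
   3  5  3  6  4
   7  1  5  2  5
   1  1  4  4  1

24

Cheapest: [0,0] -> [1,0] -> [1,1] -> [2,1] -> [3,1] -> [3,2] -> [3,3] -> [3,4]
  5 + 3 + 5 + 1 + 1 + 4 + 4 + 1 = 24
For comparison, the top-then-right route costs 39.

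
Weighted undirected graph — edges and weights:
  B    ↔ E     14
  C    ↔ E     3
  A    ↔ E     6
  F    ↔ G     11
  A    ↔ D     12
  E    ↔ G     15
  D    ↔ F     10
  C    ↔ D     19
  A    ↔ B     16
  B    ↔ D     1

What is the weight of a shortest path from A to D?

12

Some routes from A to D:
A→B→E→C→D: 16 + 14 + 3 + 19 = 52
A→E→C→D: 6 + 3 + 19 = 28
A→B→D: 16 + 1 = 17
A→E→B→D: 6 + 14 + 1 = 21
A→D: 12
A→E→G→F→D: 6 + 15 + 11 + 10 = 42
Shortest: 12.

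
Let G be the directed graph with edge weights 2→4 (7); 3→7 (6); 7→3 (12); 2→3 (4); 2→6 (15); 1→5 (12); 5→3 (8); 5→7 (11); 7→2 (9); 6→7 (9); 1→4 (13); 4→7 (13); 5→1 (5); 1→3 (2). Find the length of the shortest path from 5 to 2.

Routes from 5 to 2:
5-1-3-7-2: 5 + 2 + 6 + 9 = 22
5-3-7-2: 8 + 6 + 9 = 23
5-7-2: 11 + 9 = 20
5-1-4-7-2: 5 + 13 + 13 + 9 = 40
Best route has total 20.

20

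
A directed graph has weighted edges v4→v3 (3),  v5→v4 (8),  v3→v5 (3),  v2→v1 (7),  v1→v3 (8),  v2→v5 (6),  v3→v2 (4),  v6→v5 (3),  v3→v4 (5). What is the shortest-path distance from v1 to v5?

Candidate routes:
v1→v3→v5: 8 + 3 = 11
v1→v3→v2→v5: 8 + 4 + 6 = 18
The minimum is 11.

11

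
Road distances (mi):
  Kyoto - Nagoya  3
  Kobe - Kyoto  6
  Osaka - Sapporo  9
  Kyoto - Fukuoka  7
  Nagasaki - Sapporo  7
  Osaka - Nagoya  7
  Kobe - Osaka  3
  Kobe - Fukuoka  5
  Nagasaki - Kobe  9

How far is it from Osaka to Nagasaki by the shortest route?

Candidate routes:
Osaka→Nagoya→Kyoto→Kobe→Nagasaki: 7 + 3 + 6 + 9 = 25
Osaka→Nagoya→Kyoto→Fukuoka→Kobe→Nagasaki: 7 + 3 + 7 + 5 + 9 = 31
Osaka→Kobe→Nagasaki: 3 + 9 = 12
Osaka→Sapporo→Nagasaki: 9 + 7 = 16
The minimum is 12 mi.

12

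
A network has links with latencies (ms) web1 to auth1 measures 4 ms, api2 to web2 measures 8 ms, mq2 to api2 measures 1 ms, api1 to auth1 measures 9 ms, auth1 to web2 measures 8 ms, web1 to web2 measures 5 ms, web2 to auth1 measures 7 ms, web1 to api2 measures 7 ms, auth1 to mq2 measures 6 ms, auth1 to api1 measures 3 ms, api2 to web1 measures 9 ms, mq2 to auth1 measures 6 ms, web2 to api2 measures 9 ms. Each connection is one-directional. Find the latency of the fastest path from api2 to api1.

16

Paths from api2 to api1:
api2 -> web2 -> auth1 -> api1: 8 + 7 + 3 = 18
api2 -> web1 -> auth1 -> api1: 9 + 4 + 3 = 16
api2 -> web1 -> web2 -> auth1 -> api1: 9 + 5 + 7 + 3 = 24
The minimum is 16 ms.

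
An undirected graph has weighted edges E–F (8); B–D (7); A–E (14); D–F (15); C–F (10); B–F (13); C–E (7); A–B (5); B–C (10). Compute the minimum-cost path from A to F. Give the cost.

18

Checking several routes:
A → E → F: 14 + 8 = 22
A → B → D → F: 5 + 7 + 15 = 27
A → E → C → F: 14 + 7 + 10 = 31
A → B → F: 5 + 13 = 18
A → B → C → E → F: 5 + 10 + 7 + 8 = 30
A → B → C → F: 5 + 10 + 10 = 25
Shortest: 18.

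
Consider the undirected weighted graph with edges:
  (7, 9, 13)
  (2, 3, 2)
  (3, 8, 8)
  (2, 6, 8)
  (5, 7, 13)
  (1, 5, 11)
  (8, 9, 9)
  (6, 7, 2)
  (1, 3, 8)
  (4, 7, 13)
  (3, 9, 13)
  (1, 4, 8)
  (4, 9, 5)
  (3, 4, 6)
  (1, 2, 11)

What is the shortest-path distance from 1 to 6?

Some routes from 1 to 6:
1 → 4 → 3 → 2 → 6: 8 + 6 + 2 + 8 = 24
1 → 2 → 6: 11 + 8 = 19
1 → 5 → 7 → 6: 11 + 13 + 2 = 26
1 → 4 → 7 → 6: 8 + 13 + 2 = 23
1 → 3 → 2 → 6: 8 + 2 + 8 = 18
1 → 4 → 9 → 7 → 6: 8 + 5 + 13 + 2 = 28
Shortest: 18.

18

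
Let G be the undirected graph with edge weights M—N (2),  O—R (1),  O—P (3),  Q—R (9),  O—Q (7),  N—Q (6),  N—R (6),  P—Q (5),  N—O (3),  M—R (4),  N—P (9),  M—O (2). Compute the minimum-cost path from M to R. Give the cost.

Some routes from M to R:
M -> N -> O -> R: 2 + 3 + 1 = 6
M -> N -> R: 2 + 6 = 8
M -> O -> N -> R: 2 + 3 + 6 = 11
M -> O -> R: 2 + 1 = 3
M -> R: 4
The minimum is 3.

3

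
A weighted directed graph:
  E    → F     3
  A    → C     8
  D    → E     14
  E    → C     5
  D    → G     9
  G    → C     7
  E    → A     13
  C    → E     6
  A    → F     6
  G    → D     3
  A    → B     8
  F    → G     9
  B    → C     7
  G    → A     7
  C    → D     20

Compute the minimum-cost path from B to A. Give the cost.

26

Paths from B to A:
B - C - E - F - G - A: 7 + 6 + 3 + 9 + 7 = 32
B - C - E - A: 7 + 6 + 13 = 26
B - C - D - E - A: 7 + 20 + 14 + 13 = 54
B - C - D - E - F - G - A: 7 + 20 + 14 + 3 + 9 + 7 = 60
B - C - D - G - A: 7 + 20 + 9 + 7 = 43
Best route has total 26.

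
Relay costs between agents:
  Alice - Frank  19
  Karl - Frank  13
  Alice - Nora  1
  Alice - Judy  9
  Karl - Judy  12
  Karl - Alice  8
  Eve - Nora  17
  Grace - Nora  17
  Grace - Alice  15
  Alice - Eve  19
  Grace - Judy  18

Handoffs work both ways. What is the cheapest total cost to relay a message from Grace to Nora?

16

Some routes from Grace to Nora:
Grace - Judy - Alice - Nora: 18 + 9 + 1 = 28
Grace - Judy - Karl - Alice - Nora: 18 + 12 + 8 + 1 = 39
Grace - Nora: 17
Grace - Alice - Nora: 15 + 1 = 16
Shortest: 16.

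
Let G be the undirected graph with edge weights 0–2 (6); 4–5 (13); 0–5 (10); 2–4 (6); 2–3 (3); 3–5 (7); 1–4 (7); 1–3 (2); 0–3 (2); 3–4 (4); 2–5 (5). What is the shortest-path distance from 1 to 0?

Comparing a few candidate routes:
1-4-3-0: 7 + 4 + 2 = 13
1-3-2-0: 2 + 3 + 6 = 11
1-3-0: 2 + 2 = 4
1-3-4-2-0: 2 + 4 + 6 + 6 = 18
1-4-2-3-0: 7 + 6 + 3 + 2 = 18
Best route has total 4.

4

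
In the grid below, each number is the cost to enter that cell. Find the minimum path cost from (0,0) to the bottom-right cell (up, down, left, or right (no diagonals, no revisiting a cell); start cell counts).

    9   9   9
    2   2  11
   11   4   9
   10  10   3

Path r0c0 → r1c0 → r1c1 → r2c1 → r2c2 → r3c2: 9 + 2 + 2 + 4 + 9 + 3 = 29.

29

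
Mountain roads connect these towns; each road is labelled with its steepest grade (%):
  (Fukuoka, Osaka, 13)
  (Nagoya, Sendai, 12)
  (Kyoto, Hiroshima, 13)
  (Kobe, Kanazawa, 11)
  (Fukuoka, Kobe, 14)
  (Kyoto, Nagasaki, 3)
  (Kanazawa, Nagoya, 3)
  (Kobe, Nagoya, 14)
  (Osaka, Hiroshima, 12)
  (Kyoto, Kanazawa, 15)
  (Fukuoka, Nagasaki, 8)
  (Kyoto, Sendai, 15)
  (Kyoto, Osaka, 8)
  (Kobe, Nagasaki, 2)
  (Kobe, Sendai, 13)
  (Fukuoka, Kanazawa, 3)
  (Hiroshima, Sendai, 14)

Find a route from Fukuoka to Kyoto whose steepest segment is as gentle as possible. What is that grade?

A few of the Fukuoka→Kyoto routes:
Fukuoka→Nagasaki→Kyoto: max(8, 3) = 8
Fukuoka→Osaka→Hiroshima→Kyoto: max(13, 12, 13) = 13
Fukuoka→Kanazawa→Kobe→Nagasaki→Kyoto: max(3, 11, 2, 3) = 11
Fukuoka→Osaka→Kyoto: max(13, 8) = 13
Fukuoka→Kanazawa→Nagoya→Sendai→Kobe→Nagasaki→Kyoto: max(3, 3, 12, 13, 2, 3) = 13
The minimum achievable maximum is 8%.

8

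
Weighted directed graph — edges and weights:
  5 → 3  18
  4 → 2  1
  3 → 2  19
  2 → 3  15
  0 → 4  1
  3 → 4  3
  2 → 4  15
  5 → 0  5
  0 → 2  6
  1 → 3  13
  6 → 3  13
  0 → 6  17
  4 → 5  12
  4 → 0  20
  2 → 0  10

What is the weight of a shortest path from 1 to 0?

27

Some routes from 1 to 0:
1 -> 3 -> 2 -> 0: 13 + 19 + 10 = 42
1 -> 3 -> 4 -> 0: 13 + 3 + 20 = 36
1 -> 3 -> 4 -> 5 -> 0: 13 + 3 + 12 + 5 = 33
1 -> 3 -> 4 -> 2 -> 0: 13 + 3 + 1 + 10 = 27
Best route has total 27.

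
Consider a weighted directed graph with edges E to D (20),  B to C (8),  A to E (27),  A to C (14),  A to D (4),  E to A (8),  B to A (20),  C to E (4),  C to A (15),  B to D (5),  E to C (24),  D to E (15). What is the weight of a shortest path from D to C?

Candidate routes:
D -> E -> A -> C: 15 + 8 + 14 = 37
D -> E -> C: 15 + 24 = 39
The minimum is 37.

37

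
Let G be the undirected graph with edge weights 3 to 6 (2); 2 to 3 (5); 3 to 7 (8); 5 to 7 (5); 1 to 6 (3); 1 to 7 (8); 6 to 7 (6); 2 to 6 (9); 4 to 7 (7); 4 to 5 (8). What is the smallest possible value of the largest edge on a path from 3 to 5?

6

Comparing a few candidate routes:
3 → 6 → 7 → 5: max(2, 6, 5) = 6
3 → 6 → 1 → 7 → 4 → 5: max(2, 3, 8, 7, 8) = 8
3 → 6 → 1 → 7 → 5: max(2, 3, 8, 5) = 8
Best route has worst link 6.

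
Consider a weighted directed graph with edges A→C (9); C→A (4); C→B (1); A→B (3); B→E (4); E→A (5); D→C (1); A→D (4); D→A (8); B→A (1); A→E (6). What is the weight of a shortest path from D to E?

6

A few of the D→E routes:
D - C - B - E: 1 + 1 + 4 = 6
D - C - B - A - E: 1 + 1 + 1 + 6 = 9
D - C - A - E: 1 + 4 + 6 = 11
D - A - E: 8 + 6 = 14
D - C - A - B - E: 1 + 4 + 3 + 4 = 12
Shortest: 6.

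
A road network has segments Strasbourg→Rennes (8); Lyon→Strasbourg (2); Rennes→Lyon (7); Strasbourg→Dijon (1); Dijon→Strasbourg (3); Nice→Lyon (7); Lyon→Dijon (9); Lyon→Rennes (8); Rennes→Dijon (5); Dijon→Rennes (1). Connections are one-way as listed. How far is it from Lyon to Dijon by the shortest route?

Paths from Lyon to Dijon:
Lyon→Rennes→Dijon: 8 + 5 = 13
Lyon→Strasbourg→Rennes→Dijon: 2 + 8 + 5 = 15
Lyon→Strasbourg→Dijon: 2 + 1 = 3
Lyon→Dijon: 9
Shortest: 3 km.

3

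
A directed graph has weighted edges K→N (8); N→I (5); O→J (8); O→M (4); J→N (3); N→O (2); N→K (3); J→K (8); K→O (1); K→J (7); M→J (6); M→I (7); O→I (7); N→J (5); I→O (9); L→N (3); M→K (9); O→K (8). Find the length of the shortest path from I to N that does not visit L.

20

Checking several routes:
I - O - M - J - N: 9 + 4 + 6 + 3 = 22
I - O - M - K - N: 9 + 4 + 9 + 8 = 30
I - O - J - N: 9 + 8 + 3 = 20
I - O - K - J - N: 9 + 8 + 7 + 3 = 27
I - O - K - N: 9 + 8 + 8 = 25
Best route has total 20.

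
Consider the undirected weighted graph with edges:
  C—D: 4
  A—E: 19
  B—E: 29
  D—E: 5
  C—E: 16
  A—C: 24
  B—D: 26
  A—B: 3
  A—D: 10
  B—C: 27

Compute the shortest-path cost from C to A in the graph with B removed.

Candidate routes:
C -> E -> D -> A: 16 + 5 + 10 = 31
C -> E -> A: 16 + 19 = 35
C -> D -> A: 4 + 10 = 14
C -> A: 24
C -> D -> E -> A: 4 + 5 + 19 = 28
Shortest: 14.

14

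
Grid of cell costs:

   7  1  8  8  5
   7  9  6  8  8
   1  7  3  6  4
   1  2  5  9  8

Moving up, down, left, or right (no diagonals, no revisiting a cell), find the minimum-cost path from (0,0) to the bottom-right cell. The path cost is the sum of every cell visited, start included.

One optimal route is (0,0) (1,0) (2,0) (3,0) (3,1) (3,2) (3,3) (3,4).
Its cost is 7 + 7 + 1 + 1 + 2 + 5 + 9 + 8 = 40.

40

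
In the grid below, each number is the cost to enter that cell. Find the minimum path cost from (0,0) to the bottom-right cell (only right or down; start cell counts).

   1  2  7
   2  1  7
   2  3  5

One optimal route is (0,0) -> (0,1) -> (1,1) -> (2,1) -> (2,2).
Its cost is 1 + 2 + 1 + 3 + 5 = 12.

12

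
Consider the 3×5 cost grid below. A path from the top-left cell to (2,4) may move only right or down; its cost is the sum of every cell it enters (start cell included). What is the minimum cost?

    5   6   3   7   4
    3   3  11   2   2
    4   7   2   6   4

One optimal route is (0,0) (0,1) (0,2) (0,3) (1,3) (1,4) (2,4).
Its cost is 5 + 6 + 3 + 7 + 2 + 2 + 4 = 29.

29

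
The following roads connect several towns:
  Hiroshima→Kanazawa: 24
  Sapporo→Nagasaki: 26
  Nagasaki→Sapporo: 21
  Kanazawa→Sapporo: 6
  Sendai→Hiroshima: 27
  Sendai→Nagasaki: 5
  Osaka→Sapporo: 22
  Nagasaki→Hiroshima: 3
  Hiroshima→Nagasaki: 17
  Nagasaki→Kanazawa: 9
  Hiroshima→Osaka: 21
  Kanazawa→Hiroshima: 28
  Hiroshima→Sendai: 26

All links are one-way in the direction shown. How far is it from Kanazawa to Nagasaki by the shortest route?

32

Paths from Kanazawa to Nagasaki:
Kanazawa → Hiroshima → Sendai → Nagasaki: 28 + 26 + 5 = 59
Kanazawa → Sapporo → Nagasaki: 6 + 26 = 32
Kanazawa → Hiroshima → Osaka → Sapporo → Nagasaki: 28 + 21 + 22 + 26 = 97
Kanazawa → Hiroshima → Nagasaki: 28 + 17 = 45
The minimum is 32.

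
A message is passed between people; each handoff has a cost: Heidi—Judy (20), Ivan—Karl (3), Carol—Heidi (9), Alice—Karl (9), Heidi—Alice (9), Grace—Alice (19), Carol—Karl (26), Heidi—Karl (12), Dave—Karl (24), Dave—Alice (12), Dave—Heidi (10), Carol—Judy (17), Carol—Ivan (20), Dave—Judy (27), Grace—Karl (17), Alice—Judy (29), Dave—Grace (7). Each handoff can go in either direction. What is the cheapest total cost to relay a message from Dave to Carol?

Some routes from Dave to Carol:
Dave → Judy → Carol: 27 + 17 = 44
Dave → Alice → Heidi → Carol: 12 + 9 + 9 = 30
Dave → Alice → Karl → Heidi → Carol: 12 + 9 + 12 + 9 = 42
Dave → Grace → Alice → Heidi → Carol: 7 + 19 + 9 + 9 = 44
Dave → Alice → Karl → Ivan → Carol: 12 + 9 + 3 + 20 = 44
Dave → Heidi → Carol: 10 + 9 = 19
Best route has total 19.

19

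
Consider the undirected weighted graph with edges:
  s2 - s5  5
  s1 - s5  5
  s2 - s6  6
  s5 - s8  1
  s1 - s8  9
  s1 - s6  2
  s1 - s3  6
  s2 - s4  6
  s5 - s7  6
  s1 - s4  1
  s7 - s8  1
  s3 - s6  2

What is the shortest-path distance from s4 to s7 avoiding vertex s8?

12

Some routes from s4 to s7 avoiding s8:
s4→s2→s6→s1→s5→s7: 6 + 6 + 2 + 5 + 6 = 25
s4→s1→s6→s2→s5→s7: 1 + 2 + 6 + 5 + 6 = 20
s4→s2→s5→s7: 6 + 5 + 6 = 17
s4→s1→s5→s7: 1 + 5 + 6 = 12
Shortest: 12.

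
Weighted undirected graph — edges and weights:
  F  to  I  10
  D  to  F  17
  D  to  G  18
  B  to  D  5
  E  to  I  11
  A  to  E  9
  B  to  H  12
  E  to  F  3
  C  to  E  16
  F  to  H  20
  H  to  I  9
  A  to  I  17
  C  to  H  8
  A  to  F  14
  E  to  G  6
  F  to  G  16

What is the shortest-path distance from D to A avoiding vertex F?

33

Checking several routes:
D - G - E - A: 18 + 6 + 9 = 33
D - B - H - I - E - A: 5 + 12 + 9 + 11 + 9 = 46
D - B - H - I - A: 5 + 12 + 9 + 17 = 43
Best route has total 33.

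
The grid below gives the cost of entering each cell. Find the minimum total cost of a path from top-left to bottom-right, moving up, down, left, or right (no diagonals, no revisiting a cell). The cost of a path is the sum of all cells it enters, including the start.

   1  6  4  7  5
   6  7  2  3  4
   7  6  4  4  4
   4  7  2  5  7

31

One optimal route is r0c0→r0c1→r0c2→r1c2→r1c3→r1c4→r2c4→r3c4.
Its cost is 1 + 6 + 4 + 2 + 3 + 4 + 4 + 7 = 31.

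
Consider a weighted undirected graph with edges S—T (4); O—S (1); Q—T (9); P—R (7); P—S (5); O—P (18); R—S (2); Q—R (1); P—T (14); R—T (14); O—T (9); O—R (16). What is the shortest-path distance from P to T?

A few of the P→T routes:
P -> R -> Q -> T: 7 + 1 + 9 = 17
P -> S -> T: 5 + 4 = 9
P -> R -> S -> T: 7 + 2 + 4 = 13
P -> T: 14
P -> S -> R -> Q -> T: 5 + 2 + 1 + 9 = 17
P -> S -> O -> T: 5 + 1 + 9 = 15
Shortest: 9.

9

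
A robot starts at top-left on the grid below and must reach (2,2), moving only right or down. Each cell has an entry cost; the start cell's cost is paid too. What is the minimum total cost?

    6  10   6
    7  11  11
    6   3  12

34

Path [0,0] [1,0] [2,0] [2,1] [2,2]: 6 + 7 + 6 + 3 + 12 = 34.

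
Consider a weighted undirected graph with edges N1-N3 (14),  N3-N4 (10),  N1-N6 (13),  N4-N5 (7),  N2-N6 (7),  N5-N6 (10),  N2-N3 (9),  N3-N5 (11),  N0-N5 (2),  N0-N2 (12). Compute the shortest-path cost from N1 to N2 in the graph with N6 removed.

Candidate routes:
N1 - N3 - N5 - N0 - N2: 14 + 11 + 2 + 12 = 39
N1 - N3 - N2: 14 + 9 = 23
N1 - N3 - N4 - N5 - N0 - N2: 14 + 10 + 7 + 2 + 12 = 45
The minimum is 23.

23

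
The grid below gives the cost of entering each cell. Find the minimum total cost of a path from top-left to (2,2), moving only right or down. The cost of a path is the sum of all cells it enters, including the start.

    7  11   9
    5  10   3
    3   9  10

34

Cheapest: r0c0 -> r1c0 -> r2c0 -> r2c1 -> r2c2
  7 + 5 + 3 + 9 + 10 = 34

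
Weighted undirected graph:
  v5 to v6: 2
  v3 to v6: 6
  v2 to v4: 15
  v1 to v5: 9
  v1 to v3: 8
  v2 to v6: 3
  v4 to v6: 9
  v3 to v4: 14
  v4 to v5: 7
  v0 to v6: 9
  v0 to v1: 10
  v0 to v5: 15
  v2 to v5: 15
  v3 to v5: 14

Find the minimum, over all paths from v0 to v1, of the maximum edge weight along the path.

Comparing a few candidate routes:
v0 - v1: max(10) = 10
v0 - v6 - v3 - v4 - v5 - v1: max(9, 6, 14, 7, 9) = 14
v0 - v6 - v3 - v1: max(9, 6, 8) = 9
v0 - v6 - v5 - v1: max(9, 2, 9) = 9
v0 - v6 - v4 - v5 - v1: max(9, 9, 7, 9) = 9
Smallest bottleneck: 9.

9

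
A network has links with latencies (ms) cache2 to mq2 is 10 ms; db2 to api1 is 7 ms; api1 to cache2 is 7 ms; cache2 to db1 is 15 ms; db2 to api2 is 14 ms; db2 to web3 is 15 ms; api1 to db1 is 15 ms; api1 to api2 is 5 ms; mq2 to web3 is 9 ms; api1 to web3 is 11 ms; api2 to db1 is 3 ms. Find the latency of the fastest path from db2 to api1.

7

Some routes from db2 to api1:
db2 → api1: 7
db2 → api2 → api1: 14 + 5 = 19
db2 → web3 → api1: 15 + 11 = 26
The minimum is 7 ms.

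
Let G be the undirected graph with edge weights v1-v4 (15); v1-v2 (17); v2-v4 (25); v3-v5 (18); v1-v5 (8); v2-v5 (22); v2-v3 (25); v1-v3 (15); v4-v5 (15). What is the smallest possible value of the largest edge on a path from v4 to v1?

15

A few of the v4→v1 routes:
v4 → v5 → v3 → v2 → v1: max(15, 18, 25, 17) = 25
v4 → v1: max(15) = 15
v4 → v5 → v1: max(15, 8) = 15
v4 → v5 → v2 → v1: max(15, 22, 17) = 22
v4 → v5 → v3 → v1: max(15, 18, 15) = 18
Best route has worst link 15.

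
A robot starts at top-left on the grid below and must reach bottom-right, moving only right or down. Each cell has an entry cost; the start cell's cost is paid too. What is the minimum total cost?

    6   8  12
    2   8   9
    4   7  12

Path [0,0] [1,0] [2,0] [2,1] [2,2]: 6 + 2 + 4 + 7 + 12 = 31.
(Top row then right column would cost 47.)

31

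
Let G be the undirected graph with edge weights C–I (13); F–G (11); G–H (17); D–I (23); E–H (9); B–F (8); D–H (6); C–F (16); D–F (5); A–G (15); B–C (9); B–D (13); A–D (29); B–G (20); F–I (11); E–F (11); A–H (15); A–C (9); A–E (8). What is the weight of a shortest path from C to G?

24

Comparing a few candidate routes:
C → F → G: 16 + 11 = 27
C → A → G: 9 + 15 = 24
C → B → F → G: 9 + 8 + 11 = 28
C → B → G: 9 + 20 = 29
Shortest: 24.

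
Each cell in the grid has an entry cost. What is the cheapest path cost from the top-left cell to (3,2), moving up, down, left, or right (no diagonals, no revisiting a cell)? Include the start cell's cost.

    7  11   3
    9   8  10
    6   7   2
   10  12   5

Cheapest: [0,0]→[1,0]→[2,0]→[2,1]→[2,2]→[3,2]
  7 + 9 + 6 + 7 + 2 + 5 = 36

36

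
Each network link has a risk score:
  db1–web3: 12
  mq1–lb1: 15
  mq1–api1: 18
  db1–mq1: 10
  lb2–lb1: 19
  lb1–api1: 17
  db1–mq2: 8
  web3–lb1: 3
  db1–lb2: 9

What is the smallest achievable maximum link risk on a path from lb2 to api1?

17

Some routes from lb2 to api1:
lb2 - db1 - mq1 - api1: max(9, 10, 18) = 18
lb2 - db1 - web3 - lb1 - mq1 - api1: max(9, 12, 3, 15, 18) = 18
lb2 - db1 - mq1 - lb1 - api1: max(9, 10, 15, 17) = 17
lb2 - db1 - web3 - lb1 - api1: max(9, 12, 3, 17) = 17
The minimum achievable maximum is 17.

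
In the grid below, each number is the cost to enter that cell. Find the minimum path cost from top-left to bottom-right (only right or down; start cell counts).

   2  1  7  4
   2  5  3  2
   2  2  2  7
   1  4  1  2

One optimal route is (0,0) → (1,0) → (2,0) → (2,1) → (2,2) → (3,2) → (3,3).
Its cost is 2 + 2 + 2 + 2 + 2 + 1 + 2 = 13.
For comparison, the top-then-right route costs 25.

13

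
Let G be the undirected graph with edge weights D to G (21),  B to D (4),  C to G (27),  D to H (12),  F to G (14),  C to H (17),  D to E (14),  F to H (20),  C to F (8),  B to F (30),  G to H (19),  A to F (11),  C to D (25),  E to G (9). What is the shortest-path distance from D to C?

Comparing a few candidate routes:
D→C: 25
D→H→F→C: 12 + 20 + 8 = 40
D→H→C: 12 + 17 = 29
D→B→F→C: 4 + 30 + 8 = 42
Best route has total 25.

25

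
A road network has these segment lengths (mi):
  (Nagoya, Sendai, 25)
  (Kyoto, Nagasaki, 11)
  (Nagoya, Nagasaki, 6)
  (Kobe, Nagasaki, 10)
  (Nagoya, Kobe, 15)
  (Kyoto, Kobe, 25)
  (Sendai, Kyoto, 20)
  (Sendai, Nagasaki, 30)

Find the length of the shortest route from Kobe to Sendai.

A few of the Kobe→Sendai routes:
Kobe-Nagoya-Sendai: 15 + 25 = 40
Kobe-Nagasaki-Nagoya-Sendai: 10 + 6 + 25 = 41
Kobe-Nagasaki-Sendai: 10 + 30 = 40
Kobe-Nagasaki-Kyoto-Sendai: 10 + 11 + 20 = 41
Shortest: 40 mi.

40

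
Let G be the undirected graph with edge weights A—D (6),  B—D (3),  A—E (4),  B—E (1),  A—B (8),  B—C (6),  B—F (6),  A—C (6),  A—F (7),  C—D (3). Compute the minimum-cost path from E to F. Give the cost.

7

Some routes from E to F:
E → B → D → A → F: 1 + 3 + 6 + 7 = 17
E → B → F: 1 + 6 = 7
E → A → F: 4 + 7 = 11
E → B → A → F: 1 + 8 + 7 = 16
The minimum is 7.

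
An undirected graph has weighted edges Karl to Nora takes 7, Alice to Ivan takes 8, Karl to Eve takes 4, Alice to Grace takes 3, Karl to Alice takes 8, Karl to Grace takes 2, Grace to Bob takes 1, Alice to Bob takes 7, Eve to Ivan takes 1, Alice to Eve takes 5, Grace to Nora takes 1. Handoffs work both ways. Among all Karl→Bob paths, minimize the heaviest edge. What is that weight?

2

Comparing a few candidate routes:
Karl → Grace → Bob: max(2, 1) = 2
Karl → Nora → Grace → Bob: max(7, 1, 1) = 7
Karl → Eve → Alice → Grace → Bob: max(4, 5, 3, 1) = 5
Karl → Eve → Alice → Bob: max(4, 5, 7) = 7
Karl → Nora → Grace → Alice → Bob: max(7, 1, 3, 7) = 7
Smallest bottleneck: 2.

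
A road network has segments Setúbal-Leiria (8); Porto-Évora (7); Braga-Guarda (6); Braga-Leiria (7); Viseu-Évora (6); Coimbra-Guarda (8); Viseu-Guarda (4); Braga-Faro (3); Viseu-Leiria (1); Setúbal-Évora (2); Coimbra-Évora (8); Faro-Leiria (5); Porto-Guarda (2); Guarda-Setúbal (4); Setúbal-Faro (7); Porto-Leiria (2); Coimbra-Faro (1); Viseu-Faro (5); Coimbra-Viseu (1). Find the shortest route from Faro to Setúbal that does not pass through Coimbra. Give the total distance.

A few of the Faro→Setúbal routes:
Faro -> Leiria -> Setúbal: 5 + 8 = 13
Faro -> Setúbal: 7
Faro -> Braga -> Guarda -> Setúbal: 3 + 6 + 4 = 13
Faro -> Leiria -> Porto -> Guarda -> Setúbal: 5 + 2 + 2 + 4 = 13
Best route has total 7 km.

7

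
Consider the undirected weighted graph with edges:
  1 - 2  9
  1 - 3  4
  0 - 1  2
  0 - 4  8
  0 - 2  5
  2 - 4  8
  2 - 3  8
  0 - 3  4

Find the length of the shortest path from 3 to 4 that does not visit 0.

16

Candidate routes:
3 - 2 - 4: 8 + 8 = 16
3 - 1 - 2 - 4: 4 + 9 + 8 = 21
The minimum is 16.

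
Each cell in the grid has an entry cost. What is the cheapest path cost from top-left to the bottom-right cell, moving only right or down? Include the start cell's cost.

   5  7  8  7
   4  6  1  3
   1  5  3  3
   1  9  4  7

Take r0c0 → r1c0 → r2c0 → r2c1 → r2c2 → r2c3 → r3c3 for a total of 5 + 4 + 1 + 5 + 3 + 3 + 7 = 28.

28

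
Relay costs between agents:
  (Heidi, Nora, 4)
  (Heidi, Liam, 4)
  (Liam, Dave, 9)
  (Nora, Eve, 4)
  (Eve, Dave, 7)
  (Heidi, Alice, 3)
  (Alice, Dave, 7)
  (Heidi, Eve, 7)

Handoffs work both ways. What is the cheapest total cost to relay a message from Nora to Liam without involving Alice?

8

Candidate routes:
Nora-Eve-Heidi-Liam: 4 + 7 + 4 = 15
Nora-Eve-Dave-Liam: 4 + 7 + 9 = 20
Nora-Heidi-Liam: 4 + 4 = 8
Nora-Heidi-Eve-Dave-Liam: 4 + 7 + 7 + 9 = 27
Shortest: 8.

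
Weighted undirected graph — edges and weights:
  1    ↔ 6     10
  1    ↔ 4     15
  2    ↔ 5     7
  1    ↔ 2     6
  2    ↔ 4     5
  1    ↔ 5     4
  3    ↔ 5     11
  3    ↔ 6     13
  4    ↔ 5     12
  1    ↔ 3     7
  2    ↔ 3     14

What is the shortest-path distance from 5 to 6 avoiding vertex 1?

24

Candidate routes:
5 → 3 → 6: 11 + 13 = 24
5 → 2 → 3 → 6: 7 + 14 + 13 = 34
5 → 4 → 2 → 3 → 6: 12 + 5 + 14 + 13 = 44
Best route has total 24.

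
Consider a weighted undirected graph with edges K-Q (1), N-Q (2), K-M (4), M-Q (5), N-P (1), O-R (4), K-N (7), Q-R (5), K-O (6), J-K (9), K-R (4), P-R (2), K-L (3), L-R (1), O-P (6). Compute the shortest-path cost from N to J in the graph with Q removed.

A few of the N→J routes:
N→K→J: 7 + 9 = 16
N→P→R→L→K→J: 1 + 2 + 1 + 3 + 9 = 16
N→P→R→K→J: 1 + 2 + 4 + 9 = 16
Shortest: 16.

16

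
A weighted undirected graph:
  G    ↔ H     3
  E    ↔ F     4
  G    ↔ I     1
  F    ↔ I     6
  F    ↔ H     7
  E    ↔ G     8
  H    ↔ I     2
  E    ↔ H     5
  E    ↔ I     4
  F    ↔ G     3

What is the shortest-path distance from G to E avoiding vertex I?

Some routes from G to E avoiding I:
G-E: 8
G-H-E: 3 + 5 = 8
G-F-E: 3 + 4 = 7
Best route has total 7.

7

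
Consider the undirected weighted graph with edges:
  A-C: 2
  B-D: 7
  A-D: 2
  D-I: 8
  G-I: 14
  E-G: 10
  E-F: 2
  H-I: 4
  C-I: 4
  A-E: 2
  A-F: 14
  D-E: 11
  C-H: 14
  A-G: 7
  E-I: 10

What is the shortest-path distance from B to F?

13

Checking several routes:
B - D - A - E - F: 7 + 2 + 2 + 2 = 13
B - D - E - F: 7 + 11 + 2 = 20
B - D - A - F: 7 + 2 + 14 = 23
The minimum is 13.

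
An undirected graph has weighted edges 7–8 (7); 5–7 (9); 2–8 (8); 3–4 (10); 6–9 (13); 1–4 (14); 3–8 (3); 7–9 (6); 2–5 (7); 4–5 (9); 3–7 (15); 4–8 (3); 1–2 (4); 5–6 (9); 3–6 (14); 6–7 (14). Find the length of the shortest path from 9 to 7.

6

Checking several routes:
9 → 6 → 7: 13 + 14 = 27
9 → 7: 6
9 → 6 → 3 → 8 → 7: 13 + 14 + 3 + 7 = 37
9 → 6 → 5 → 7: 13 + 9 + 9 = 31
Shortest: 6.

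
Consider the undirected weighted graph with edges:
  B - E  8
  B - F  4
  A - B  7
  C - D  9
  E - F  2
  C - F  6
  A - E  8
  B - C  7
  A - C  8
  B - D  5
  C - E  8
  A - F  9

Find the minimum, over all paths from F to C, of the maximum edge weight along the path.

Comparing a few candidate routes:
F - B - A - C: max(4, 7, 8) = 8
F - C: max(6) = 6
F - B - A - E - C: max(4, 7, 8, 8) = 8
F - B - C: max(4, 7) = 7
F - B - E - A - C: max(4, 8, 8, 8) = 8
F - B - E - C: max(4, 8, 8) = 8
Smallest bottleneck: 6.

6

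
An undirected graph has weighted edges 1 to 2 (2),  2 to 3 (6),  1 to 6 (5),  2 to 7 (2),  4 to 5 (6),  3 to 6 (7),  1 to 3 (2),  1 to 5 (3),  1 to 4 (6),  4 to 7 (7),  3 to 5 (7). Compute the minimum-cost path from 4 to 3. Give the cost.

8

Comparing a few candidate routes:
4→7→2→1→3: 7 + 2 + 2 + 2 = 13
4→1→3: 6 + 2 = 8
4→5→1→3: 6 + 3 + 2 = 11
4→5→3: 6 + 7 = 13
Shortest: 8.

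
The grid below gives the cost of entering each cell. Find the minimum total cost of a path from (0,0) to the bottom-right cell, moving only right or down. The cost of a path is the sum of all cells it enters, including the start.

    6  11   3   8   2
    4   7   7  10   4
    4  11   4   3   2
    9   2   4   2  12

Best path: [0,0] -> [1,0] -> [2,0] -> [3,0] -> [3,1] -> [3,2] -> [3,3] -> [3,4]
Cost: 6 + 4 + 4 + 9 + 2 + 4 + 2 + 12 = 43
(Top row then right column would cost 48.)

43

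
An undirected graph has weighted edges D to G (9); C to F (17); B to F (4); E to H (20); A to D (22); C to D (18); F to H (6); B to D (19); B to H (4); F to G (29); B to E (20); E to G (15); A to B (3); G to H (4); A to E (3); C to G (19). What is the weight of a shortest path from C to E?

Checking several routes:
C→F→H→B→A→E: 17 + 6 + 4 + 3 + 3 = 33
C→F→B→A→E: 17 + 4 + 3 + 3 = 27
C→G→H→B→A→E: 19 + 4 + 4 + 3 + 3 = 33
The minimum is 27.

27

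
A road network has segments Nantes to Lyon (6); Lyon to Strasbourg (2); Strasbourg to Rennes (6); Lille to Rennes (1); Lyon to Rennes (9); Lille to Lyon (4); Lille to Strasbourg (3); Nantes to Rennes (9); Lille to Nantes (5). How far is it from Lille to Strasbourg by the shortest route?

3

Some routes from Lille to Strasbourg:
Lille-Rennes-Strasbourg: 1 + 6 = 7
Lille-Rennes-Lyon-Strasbourg: 1 + 9 + 2 = 12
Lille-Nantes-Lyon-Strasbourg: 5 + 6 + 2 = 13
Lille-Strasbourg: 3
Lille-Lyon-Strasbourg: 4 + 2 = 6
The minimum is 3 mi.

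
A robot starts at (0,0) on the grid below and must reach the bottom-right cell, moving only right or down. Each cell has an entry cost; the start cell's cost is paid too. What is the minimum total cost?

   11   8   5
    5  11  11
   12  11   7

42

Take r0c0 r0c1 r0c2 r1c2 r2c2 for a total of 11 + 8 + 5 + 11 + 7 = 42.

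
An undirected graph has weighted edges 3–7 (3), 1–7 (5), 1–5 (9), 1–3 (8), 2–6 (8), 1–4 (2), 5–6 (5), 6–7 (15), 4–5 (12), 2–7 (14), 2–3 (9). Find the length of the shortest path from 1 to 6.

14

Some routes from 1 to 6:
1 - 5 - 6: 9 + 5 = 14
1 - 7 - 6: 5 + 15 = 20
1 - 4 - 5 - 6: 2 + 12 + 5 = 19
Shortest: 14.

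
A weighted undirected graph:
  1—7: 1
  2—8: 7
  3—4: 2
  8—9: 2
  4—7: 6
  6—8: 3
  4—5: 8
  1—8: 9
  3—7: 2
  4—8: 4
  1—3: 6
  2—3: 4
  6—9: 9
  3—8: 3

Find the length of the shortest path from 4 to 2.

6

A few of the 4→2 routes:
4 -> 8 -> 2: 4 + 7 = 11
4 -> 8 -> 3 -> 2: 4 + 3 + 4 = 11
4 -> 7 -> 3 -> 2: 6 + 2 + 4 = 12
4 -> 3 -> 2: 2 + 4 = 6
Best route has total 6.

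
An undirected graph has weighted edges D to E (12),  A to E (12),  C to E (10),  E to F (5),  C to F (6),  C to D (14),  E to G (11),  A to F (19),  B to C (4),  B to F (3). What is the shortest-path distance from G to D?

23

Checking several routes:
G - E - C - D: 11 + 10 + 14 = 35
G - E - D: 11 + 12 = 23
G - E - F - C - D: 11 + 5 + 6 + 14 = 36
G - E - F - B - C - D: 11 + 5 + 3 + 4 + 14 = 37
The minimum is 23.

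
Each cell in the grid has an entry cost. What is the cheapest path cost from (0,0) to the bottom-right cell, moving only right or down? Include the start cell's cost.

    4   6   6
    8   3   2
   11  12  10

25

Take (0,0) -> (0,1) -> (1,1) -> (1,2) -> (2,2) for a total of 4 + 6 + 3 + 2 + 10 = 25.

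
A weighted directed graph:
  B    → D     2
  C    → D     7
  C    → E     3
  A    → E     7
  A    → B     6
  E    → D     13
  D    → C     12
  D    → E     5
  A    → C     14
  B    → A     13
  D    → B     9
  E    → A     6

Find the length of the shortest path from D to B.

Candidate routes:
D → B: 9
D → C → E → A → B: 12 + 3 + 6 + 6 = 27
D → E → A → B: 5 + 6 + 6 = 17
The minimum is 9.

9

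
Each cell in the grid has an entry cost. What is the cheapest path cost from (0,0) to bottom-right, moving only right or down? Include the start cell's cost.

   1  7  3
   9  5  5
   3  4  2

Cheapest: [0,0]→[0,1]→[0,2]→[1,2]→[2,2]
  1 + 7 + 3 + 5 + 2 = 18

18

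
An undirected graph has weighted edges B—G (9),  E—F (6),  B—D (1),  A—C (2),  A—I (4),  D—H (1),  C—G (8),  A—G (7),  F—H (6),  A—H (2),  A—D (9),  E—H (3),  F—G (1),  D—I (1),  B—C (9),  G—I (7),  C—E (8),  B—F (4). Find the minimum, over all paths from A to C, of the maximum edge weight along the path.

Comparing a few candidate routes:
A - C: max(2) = 2
A - I - G - F - B - D - H - E - C: max(4, 7, 1, 4, 1, 1, 3, 8) = 8
A - I - D - H - F - G - C: max(4, 1, 1, 6, 1, 8) = 8
A - I - G - F - H - E - C: max(4, 7, 1, 6, 3, 8) = 8
A - I - G - F - E - C: max(4, 7, 1, 6, 8) = 8
A - I - G - C: max(4, 7, 8) = 8
Smallest bottleneck: 2.

2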